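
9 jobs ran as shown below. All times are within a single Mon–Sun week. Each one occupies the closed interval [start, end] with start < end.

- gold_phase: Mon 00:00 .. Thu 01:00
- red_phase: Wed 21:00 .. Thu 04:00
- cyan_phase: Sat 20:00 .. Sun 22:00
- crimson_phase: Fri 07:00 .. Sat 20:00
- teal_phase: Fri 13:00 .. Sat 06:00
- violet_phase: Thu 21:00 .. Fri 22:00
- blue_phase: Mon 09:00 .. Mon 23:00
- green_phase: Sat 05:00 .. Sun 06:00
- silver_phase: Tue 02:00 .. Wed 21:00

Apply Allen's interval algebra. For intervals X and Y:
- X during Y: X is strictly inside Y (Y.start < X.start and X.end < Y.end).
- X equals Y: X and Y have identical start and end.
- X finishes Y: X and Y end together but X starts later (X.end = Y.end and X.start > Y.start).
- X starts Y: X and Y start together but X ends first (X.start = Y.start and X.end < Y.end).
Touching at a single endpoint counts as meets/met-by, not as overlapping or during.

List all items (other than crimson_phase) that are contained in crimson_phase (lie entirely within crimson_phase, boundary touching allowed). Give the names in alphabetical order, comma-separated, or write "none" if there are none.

Target crimson_phase = [Fri 07:00, Sat 20:00].
blue_phase [Mon 09:00, Mon 23:00] → before → no.
cyan_phase [Sat 20:00, Sun 22:00] → met-by → no.
gold_phase [Mon 00:00, Thu 01:00] → before → no.
green_phase [Sat 05:00, Sun 06:00] → overlapped-by → no.
red_phase [Wed 21:00, Thu 04:00] → before → no.
silver_phase [Tue 02:00, Wed 21:00] → before → no.
teal_phase [Fri 13:00, Sat 06:00] → during → yes.
violet_phase [Thu 21:00, Fri 22:00] → overlaps → no.
Result: teal_phase.

teal_phase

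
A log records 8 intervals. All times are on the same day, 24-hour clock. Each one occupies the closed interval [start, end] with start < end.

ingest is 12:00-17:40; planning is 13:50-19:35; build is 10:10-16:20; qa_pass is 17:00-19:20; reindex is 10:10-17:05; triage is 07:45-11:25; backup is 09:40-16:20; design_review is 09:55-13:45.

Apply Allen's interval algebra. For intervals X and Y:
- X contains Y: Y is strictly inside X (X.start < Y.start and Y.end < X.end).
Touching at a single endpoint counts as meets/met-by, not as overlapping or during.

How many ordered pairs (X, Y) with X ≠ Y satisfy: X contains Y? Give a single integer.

Checking all 56 ordered pairs for relation 'contains'; matching pairs in alphabetical order:
(backup, design_review): backup contains design_review ✓
(planning, qa_pass): planning contains qa_pass ✓
Count: 2.

2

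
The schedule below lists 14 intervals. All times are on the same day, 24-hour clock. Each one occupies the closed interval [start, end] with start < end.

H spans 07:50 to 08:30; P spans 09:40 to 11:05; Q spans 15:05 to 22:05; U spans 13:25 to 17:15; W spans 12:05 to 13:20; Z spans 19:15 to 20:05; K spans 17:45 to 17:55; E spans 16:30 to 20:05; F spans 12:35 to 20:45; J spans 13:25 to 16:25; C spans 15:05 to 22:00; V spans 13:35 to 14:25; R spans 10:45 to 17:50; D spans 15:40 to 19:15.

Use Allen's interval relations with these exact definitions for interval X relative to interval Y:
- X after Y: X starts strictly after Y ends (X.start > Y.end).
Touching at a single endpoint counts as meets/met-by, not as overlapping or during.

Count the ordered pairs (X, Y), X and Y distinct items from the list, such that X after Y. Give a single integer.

Checking all 182 ordered pairs for relation 'after'; matching pairs in alphabetical order:
(C, H): C after H ✓
(C, P): C after P ✓
(C, V): C after V ✓
(C, W): C after W ✓
(D, H): D after H ✓
(D, P): D after P ✓
(D, V): D after V ✓
(D, W): D after W ✓
(E, H): E after H ✓
(E, J): E after J ✓
(E, P): E after P ✓
(E, V): E after V ✓
(E, W): E after W ✓
(F, H): F after H ✓
(F, P): F after P ✓
(J, H): J after H ✓
(J, P): J after P ✓
(J, W): J after W ✓
(K, H): K after H ✓
(K, J): K after J ✓
(K, P): K after P ✓
(K, U): K after U ✓
(K, V): K after V ✓
(K, W): K after W ✓
... plus 22 further pairs not listed.
Count: 46.

46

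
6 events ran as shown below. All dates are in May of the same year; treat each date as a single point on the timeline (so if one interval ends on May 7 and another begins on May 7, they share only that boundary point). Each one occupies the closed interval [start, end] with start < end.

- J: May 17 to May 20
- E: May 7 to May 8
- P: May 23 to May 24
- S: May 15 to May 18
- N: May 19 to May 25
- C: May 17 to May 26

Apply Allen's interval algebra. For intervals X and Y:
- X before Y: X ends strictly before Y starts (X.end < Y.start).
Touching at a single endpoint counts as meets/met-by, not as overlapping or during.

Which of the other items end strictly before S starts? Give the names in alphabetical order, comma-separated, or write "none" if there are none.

E

Target S = [May 15, May 18].
C [May 17, May 26] → overlapped-by → no.
E [May 7, May 8] → before → yes.
J [May 17, May 20] → overlapped-by → no.
N [May 19, May 25] → after → no.
P [May 23, May 24] → after → no.
Result: E.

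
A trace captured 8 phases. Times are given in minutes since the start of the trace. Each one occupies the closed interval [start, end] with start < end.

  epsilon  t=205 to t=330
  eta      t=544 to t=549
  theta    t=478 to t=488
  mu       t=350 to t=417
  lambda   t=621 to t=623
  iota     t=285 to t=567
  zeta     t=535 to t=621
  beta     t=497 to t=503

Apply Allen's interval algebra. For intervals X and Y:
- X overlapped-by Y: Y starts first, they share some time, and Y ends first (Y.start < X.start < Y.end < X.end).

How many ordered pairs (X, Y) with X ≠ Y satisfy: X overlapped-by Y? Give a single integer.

Checking all 56 ordered pairs for relation 'overlapped-by'; matching pairs in alphabetical order:
(iota, epsilon): iota overlapped-by epsilon ✓
(zeta, iota): zeta overlapped-by iota ✓
Count: 2.

2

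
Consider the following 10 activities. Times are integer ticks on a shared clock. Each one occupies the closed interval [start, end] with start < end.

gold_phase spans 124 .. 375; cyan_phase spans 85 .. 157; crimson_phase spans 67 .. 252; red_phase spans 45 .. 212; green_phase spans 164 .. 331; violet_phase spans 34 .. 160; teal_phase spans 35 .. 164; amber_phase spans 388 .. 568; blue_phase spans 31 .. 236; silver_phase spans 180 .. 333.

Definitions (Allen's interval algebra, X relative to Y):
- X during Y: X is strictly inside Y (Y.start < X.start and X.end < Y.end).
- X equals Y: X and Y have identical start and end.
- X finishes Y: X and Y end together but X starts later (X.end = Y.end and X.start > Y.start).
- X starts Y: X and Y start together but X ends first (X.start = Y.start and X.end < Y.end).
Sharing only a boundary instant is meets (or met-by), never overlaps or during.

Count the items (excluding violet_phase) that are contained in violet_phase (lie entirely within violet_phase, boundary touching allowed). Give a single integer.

1

Target violet_phase = [34, 160].
amber_phase [388, 568] → after → no.
blue_phase [31, 236] → contains → no.
crimson_phase [67, 252] → overlapped-by → no.
cyan_phase [85, 157] → during → counts.
gold_phase [124, 375] → overlapped-by → no.
green_phase [164, 331] → after → no.
red_phase [45, 212] → overlapped-by → no.
silver_phase [180, 333] → after → no.
teal_phase [35, 164] → overlapped-by → no.
Total: 1.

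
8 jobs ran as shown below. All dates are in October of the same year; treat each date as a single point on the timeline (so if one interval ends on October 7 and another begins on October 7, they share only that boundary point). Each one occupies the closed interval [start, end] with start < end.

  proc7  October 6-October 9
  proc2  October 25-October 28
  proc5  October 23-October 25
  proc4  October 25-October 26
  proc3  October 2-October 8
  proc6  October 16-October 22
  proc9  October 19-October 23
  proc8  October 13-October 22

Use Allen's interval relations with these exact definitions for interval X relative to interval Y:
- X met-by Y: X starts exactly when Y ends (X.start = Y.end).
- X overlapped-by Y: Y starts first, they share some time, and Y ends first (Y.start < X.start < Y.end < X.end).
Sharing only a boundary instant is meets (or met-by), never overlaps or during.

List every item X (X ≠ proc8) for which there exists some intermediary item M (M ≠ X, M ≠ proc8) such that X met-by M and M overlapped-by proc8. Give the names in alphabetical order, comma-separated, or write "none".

proc5

Target proc8 = [October 13, October 22].
Intermediaries M with M overlapped-by proc8: proc9.
Via proc9 — items with X met-by proc9: proc5.
Union: proc5.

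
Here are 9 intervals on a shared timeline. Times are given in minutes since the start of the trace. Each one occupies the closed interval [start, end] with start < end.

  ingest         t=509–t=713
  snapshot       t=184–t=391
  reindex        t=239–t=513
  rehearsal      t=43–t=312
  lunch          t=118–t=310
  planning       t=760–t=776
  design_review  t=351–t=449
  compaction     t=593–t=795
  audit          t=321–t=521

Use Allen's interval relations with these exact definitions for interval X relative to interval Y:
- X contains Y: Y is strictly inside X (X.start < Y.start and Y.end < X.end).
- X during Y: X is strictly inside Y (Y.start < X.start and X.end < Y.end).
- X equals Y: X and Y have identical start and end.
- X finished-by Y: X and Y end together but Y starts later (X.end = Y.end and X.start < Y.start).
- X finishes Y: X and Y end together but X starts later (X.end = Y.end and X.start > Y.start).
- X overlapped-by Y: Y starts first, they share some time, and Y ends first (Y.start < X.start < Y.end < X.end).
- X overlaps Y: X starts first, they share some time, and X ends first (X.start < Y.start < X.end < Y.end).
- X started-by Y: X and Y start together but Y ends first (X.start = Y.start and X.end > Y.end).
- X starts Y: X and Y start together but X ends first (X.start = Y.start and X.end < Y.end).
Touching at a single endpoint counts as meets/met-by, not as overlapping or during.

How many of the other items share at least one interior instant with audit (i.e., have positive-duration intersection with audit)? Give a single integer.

Target audit = [t=321, t=521].
compaction [t=593, t=795] → after → no.
design_review [t=351, t=449] → during → counts.
ingest [t=509, t=713] → overlapped-by → counts.
lunch [t=118, t=310] → before → no.
planning [t=760, t=776] → after → no.
rehearsal [t=43, t=312] → before → no.
reindex [t=239, t=513] → overlaps → counts.
snapshot [t=184, t=391] → overlaps → counts.
Total: 4.

4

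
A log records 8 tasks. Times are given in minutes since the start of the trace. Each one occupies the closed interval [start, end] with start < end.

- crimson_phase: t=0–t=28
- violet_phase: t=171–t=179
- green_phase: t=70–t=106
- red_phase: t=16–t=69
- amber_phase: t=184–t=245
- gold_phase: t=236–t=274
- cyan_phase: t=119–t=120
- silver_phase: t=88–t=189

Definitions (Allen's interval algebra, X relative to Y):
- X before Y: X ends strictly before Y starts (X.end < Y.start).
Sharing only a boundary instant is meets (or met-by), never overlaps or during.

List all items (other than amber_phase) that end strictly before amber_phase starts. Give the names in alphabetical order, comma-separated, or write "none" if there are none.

Target amber_phase = [t=184, t=245].
crimson_phase [t=0, t=28] → before → yes.
cyan_phase [t=119, t=120] → before → yes.
gold_phase [t=236, t=274] → overlapped-by → no.
green_phase [t=70, t=106] → before → yes.
red_phase [t=16, t=69] → before → yes.
silver_phase [t=88, t=189] → overlaps → no.
violet_phase [t=171, t=179] → before → yes.
Result: crimson_phase, cyan_phase, green_phase, red_phase, violet_phase.

crimson_phase, cyan_phase, green_phase, red_phase, violet_phase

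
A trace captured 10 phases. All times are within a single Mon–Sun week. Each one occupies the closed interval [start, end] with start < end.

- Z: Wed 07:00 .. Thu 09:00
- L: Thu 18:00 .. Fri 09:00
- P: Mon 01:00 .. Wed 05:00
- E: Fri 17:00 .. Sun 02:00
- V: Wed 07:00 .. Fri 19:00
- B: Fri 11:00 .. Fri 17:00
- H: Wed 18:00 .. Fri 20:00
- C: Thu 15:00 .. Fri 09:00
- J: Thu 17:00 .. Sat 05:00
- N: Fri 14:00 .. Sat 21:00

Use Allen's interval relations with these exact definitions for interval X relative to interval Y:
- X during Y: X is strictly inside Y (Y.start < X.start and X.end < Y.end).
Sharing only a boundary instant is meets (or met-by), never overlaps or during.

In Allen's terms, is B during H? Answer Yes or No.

B = [Fri 11:00, Fri 17:00], H = [Wed 18:00, Fri 20:00].
Actual relation of B to H: during.
Asked whether 'during' holds → Yes.

Yes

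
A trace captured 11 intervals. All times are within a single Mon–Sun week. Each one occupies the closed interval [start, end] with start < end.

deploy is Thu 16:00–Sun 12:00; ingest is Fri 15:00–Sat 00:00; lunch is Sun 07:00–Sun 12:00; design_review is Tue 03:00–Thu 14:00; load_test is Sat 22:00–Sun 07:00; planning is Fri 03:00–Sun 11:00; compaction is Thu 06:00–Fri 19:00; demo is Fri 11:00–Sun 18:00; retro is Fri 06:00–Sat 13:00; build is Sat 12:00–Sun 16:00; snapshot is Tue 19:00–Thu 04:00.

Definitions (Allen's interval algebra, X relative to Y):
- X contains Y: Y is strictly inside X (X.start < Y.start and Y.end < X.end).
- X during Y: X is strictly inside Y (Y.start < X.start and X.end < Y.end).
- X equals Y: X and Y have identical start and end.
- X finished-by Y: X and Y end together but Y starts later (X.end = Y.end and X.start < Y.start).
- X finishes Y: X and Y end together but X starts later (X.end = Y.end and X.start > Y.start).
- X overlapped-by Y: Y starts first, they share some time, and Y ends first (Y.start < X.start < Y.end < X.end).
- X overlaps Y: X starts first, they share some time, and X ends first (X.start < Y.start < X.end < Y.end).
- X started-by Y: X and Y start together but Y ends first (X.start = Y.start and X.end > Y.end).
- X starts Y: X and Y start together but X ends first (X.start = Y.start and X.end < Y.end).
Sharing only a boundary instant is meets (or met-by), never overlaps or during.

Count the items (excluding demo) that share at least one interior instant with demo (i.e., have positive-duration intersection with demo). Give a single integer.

8

Target demo = [Fri 11:00, Sun 18:00].
build [Sat 12:00, Sun 16:00] → during → counts.
compaction [Thu 06:00, Fri 19:00] → overlaps → counts.
deploy [Thu 16:00, Sun 12:00] → overlaps → counts.
design_review [Tue 03:00, Thu 14:00] → before → no.
ingest [Fri 15:00, Sat 00:00] → during → counts.
load_test [Sat 22:00, Sun 07:00] → during → counts.
lunch [Sun 07:00, Sun 12:00] → during → counts.
planning [Fri 03:00, Sun 11:00] → overlaps → counts.
retro [Fri 06:00, Sat 13:00] → overlaps → counts.
snapshot [Tue 19:00, Thu 04:00] → before → no.
Total: 8.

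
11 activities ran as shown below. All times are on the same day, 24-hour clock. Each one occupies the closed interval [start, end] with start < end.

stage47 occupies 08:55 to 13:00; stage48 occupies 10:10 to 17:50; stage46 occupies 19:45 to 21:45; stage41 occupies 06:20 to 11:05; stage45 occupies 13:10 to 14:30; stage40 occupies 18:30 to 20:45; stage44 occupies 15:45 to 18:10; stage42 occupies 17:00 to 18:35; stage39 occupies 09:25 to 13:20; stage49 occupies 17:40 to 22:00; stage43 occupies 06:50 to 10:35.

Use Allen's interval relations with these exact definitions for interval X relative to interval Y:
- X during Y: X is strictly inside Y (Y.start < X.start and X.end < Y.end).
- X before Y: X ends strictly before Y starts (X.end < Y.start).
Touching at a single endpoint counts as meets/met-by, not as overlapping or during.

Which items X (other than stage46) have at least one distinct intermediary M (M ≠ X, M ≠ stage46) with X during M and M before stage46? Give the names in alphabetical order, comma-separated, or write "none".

Target stage46 = [19:45, 21:45].
Intermediaries M with M before stage46: stage39, stage41, stage42, stage43, stage44, stage45, stage47, stage48.
Via stage39 — items with X during stage39: none.
Via stage41 — items with X during stage41: stage43.
Via stage42 — items with X during stage42: none.
Via stage43 — items with X during stage43: none.
Via stage44 — items with X during stage44: none.
Via stage45 — items with X during stage45: none.
Via stage47 — items with X during stage47: none.
Via stage48 — items with X during stage48: stage45.
Union: stage43, stage45.

stage43, stage45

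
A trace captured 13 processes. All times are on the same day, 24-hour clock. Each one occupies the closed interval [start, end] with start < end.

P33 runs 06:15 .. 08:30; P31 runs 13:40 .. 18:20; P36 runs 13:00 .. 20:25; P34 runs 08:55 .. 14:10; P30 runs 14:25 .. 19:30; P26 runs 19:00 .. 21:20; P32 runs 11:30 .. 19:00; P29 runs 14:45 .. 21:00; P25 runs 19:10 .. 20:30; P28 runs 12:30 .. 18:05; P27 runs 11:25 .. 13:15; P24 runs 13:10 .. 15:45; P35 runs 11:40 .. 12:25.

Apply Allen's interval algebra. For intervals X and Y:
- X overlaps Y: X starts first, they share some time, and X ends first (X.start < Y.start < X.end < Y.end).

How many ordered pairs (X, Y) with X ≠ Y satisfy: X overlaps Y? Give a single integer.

Checking all 156 ordered pairs for relation 'overlaps'; matching pairs in alphabetical order:
(P24, P29): P24 overlaps P29 ✓
(P24, P30): P24 overlaps P30 ✓
(P24, P31): P24 overlaps P31 ✓
(P27, P24): P27 overlaps P24 ✓
(P27, P28): P27 overlaps P28 ✓
(P27, P32): P27 overlaps P32 ✓
(P27, P36): P27 overlaps P36 ✓
(P28, P29): P28 overlaps P29 ✓
(P28, P30): P28 overlaps P30 ✓
(P28, P31): P28 overlaps P31 ✓
(P28, P36): P28 overlaps P36 ✓
(P29, P26): P29 overlaps P26 ✓
(P30, P25): P30 overlaps P25 ✓
(P30, P26): P30 overlaps P26 ✓
(P30, P29): P30 overlaps P29 ✓
(P31, P29): P31 overlaps P29 ✓
(P31, P30): P31 overlaps P30 ✓
(P32, P29): P32 overlaps P29 ✓
(P32, P30): P32 overlaps P30 ✓
(P32, P36): P32 overlaps P36 ✓
(P34, P24): P34 overlaps P24 ✓
(P34, P28): P34 overlaps P28 ✓
(P34, P31): P34 overlaps P31 ✓
(P34, P32): P34 overlaps P32 ✓
... plus 4 further pairs not listed.
Count: 28.

28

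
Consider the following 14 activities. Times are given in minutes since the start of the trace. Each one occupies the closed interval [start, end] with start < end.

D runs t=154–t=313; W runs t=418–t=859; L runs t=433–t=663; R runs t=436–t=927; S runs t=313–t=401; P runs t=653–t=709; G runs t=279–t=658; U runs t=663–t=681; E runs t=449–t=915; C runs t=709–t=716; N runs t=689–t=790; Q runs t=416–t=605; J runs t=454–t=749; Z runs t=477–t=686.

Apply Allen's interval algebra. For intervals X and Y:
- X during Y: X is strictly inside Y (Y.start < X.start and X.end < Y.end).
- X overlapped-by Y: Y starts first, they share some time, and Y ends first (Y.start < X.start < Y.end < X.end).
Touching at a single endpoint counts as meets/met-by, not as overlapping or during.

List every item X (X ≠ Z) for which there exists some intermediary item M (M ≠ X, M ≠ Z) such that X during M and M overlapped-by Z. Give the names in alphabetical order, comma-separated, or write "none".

U

Target Z = [t=477, t=686].
Intermediaries M with M overlapped-by Z: P.
Via P — items with X during P: U.
Union: U.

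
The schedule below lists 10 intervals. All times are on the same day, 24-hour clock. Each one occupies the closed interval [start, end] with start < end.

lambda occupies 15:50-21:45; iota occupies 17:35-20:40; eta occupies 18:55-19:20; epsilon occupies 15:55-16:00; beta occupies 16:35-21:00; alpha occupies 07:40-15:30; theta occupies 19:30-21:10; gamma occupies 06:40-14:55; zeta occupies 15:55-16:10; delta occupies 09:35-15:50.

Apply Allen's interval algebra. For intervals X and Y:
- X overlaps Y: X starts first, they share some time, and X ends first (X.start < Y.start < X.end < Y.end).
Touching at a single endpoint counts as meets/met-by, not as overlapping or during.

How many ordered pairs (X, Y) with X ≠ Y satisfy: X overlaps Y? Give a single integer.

Checking all 90 ordered pairs for relation 'overlaps'; matching pairs in alphabetical order:
(alpha, delta): alpha overlaps delta ✓
(beta, theta): beta overlaps theta ✓
(gamma, alpha): gamma overlaps alpha ✓
(gamma, delta): gamma overlaps delta ✓
(iota, theta): iota overlaps theta ✓
Count: 5.

5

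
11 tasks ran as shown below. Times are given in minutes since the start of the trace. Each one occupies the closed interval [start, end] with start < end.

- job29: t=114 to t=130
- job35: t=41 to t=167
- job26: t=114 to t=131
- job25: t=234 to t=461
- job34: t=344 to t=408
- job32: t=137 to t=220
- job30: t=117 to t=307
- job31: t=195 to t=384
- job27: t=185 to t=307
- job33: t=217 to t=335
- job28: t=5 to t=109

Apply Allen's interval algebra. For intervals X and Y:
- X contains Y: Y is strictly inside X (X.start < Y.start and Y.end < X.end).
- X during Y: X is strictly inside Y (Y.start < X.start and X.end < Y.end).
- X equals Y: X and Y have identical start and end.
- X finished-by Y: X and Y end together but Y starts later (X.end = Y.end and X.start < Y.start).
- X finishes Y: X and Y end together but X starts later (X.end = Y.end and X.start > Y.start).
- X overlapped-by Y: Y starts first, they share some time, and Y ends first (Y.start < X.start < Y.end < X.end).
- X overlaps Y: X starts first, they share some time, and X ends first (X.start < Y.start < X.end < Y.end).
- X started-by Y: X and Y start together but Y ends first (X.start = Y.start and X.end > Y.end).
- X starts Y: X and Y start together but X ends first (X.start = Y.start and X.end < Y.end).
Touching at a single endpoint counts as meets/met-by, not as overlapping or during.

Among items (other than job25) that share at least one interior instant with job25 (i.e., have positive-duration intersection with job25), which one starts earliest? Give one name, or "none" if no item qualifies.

Target job25 = [t=234, t=461].
job26 [t=114, t=131] → before → excluded.
job27 [t=185, t=307] → overlaps → candidate.
job28 [t=5, t=109] → before → excluded.
job29 [t=114, t=130] → before → excluded.
job30 [t=117, t=307] → overlaps → candidate.
job31 [t=195, t=384] → overlaps → candidate.
job32 [t=137, t=220] → before → excluded.
job33 [t=217, t=335] → overlaps → candidate.
job34 [t=344, t=408] → during → candidate.
job35 [t=41, t=167] → before → excluded.
Among candidates, earliest start is t=117 → job30.

job30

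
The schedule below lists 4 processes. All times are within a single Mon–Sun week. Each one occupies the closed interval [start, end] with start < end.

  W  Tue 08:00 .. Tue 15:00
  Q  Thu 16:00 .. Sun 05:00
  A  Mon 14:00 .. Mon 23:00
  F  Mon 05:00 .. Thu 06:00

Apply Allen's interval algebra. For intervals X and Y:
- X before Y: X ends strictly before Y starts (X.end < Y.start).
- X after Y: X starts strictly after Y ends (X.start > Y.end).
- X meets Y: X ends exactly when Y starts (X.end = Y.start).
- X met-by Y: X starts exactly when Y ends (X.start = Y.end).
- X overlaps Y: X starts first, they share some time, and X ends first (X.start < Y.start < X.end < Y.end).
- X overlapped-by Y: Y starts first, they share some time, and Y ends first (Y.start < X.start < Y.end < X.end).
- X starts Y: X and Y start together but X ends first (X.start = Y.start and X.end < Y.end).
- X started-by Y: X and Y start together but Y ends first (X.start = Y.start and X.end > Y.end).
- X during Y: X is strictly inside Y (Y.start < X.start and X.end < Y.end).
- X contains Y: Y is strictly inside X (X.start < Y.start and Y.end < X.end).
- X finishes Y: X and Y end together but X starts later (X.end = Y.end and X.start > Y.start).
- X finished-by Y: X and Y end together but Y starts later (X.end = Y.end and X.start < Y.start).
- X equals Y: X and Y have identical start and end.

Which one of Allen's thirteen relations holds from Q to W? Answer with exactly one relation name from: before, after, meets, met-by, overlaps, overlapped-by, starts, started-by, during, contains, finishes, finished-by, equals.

after

Q = [Thu 16:00, Sun 05:00]; W = [Tue 08:00, Tue 15:00].
Compare endpoints: Q.start > W.start, Q.start > W.end, Q.end > W.start, Q.end > W.end.
That pattern is 'after'.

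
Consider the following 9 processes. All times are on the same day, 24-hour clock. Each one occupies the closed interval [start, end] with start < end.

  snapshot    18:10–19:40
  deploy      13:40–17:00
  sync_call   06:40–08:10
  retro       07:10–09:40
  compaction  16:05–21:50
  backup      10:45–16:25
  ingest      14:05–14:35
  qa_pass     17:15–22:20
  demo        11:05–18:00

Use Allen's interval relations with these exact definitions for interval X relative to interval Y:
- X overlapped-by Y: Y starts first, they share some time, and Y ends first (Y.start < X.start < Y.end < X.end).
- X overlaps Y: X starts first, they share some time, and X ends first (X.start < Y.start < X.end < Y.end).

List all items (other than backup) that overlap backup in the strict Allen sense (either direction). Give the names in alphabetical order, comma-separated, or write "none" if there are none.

compaction, demo, deploy

Target backup = [10:45, 16:25].
compaction [16:05, 21:50] → overlapped-by → yes.
demo [11:05, 18:00] → overlapped-by → yes.
deploy [13:40, 17:00] → overlapped-by → yes.
ingest [14:05, 14:35] → during → no.
qa_pass [17:15, 22:20] → after → no.
retro [07:10, 09:40] → before → no.
snapshot [18:10, 19:40] → after → no.
sync_call [06:40, 08:10] → before → no.
Result: compaction, demo, deploy.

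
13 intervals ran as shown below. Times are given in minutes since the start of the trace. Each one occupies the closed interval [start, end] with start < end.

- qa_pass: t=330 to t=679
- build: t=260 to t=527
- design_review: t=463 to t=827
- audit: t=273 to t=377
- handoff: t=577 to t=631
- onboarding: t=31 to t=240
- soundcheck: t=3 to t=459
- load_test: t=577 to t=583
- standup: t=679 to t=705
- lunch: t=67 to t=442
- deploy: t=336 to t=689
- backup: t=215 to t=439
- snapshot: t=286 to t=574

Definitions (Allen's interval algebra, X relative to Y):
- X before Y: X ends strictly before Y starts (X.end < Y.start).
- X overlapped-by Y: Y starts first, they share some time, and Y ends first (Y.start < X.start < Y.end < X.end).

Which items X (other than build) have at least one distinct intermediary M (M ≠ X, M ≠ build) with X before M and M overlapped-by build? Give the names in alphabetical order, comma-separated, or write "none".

Target build = [t=260, t=527].
Intermediaries M with M overlapped-by build: deploy, design_review, qa_pass, snapshot.
Via deploy — items with X before deploy: onboarding.
Via design_review — items with X before design_review: audit, backup, lunch, onboarding, soundcheck.
Via qa_pass — items with X before qa_pass: onboarding.
Via snapshot — items with X before snapshot: onboarding.
Union: audit, backup, lunch, onboarding, soundcheck.

audit, backup, lunch, onboarding, soundcheck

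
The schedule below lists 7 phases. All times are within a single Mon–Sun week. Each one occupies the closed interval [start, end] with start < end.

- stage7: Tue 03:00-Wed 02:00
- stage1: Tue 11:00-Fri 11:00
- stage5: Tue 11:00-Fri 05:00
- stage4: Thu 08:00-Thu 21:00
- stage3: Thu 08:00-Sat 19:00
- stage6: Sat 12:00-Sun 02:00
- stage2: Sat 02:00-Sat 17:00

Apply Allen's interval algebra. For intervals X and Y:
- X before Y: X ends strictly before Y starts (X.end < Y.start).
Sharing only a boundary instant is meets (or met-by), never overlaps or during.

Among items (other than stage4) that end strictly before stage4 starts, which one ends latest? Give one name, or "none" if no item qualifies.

stage7

Target stage4 = [Thu 08:00, Thu 21:00].
stage1 [Tue 11:00, Fri 11:00] → contains → excluded.
stage2 [Sat 02:00, Sat 17:00] → after → excluded.
stage3 [Thu 08:00, Sat 19:00] → started-by → excluded.
stage5 [Tue 11:00, Fri 05:00] → contains → excluded.
stage6 [Sat 12:00, Sun 02:00] → after → excluded.
stage7 [Tue 03:00, Wed 02:00] → before → candidate.
Among candidates, latest end is Wed 02:00 → stage7.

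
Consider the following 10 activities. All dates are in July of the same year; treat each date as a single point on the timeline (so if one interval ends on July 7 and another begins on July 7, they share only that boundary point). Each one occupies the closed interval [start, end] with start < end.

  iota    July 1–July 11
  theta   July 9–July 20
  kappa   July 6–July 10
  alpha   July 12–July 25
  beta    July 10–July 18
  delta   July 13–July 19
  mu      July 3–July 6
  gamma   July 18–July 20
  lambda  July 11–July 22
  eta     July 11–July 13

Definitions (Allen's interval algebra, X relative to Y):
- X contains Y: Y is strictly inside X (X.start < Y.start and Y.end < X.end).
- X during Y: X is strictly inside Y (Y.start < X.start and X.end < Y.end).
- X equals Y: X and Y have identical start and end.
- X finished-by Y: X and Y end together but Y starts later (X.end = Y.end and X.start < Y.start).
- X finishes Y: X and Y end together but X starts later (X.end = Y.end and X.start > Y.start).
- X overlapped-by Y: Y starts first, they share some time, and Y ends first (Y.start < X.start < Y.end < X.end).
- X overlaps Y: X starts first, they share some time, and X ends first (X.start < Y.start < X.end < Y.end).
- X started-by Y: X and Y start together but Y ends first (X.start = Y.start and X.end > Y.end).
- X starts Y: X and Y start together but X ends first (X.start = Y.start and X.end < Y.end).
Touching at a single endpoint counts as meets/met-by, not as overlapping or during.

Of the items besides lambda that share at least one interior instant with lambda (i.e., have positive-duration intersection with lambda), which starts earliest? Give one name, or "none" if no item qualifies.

theta

Target lambda = [July 11, July 22].
alpha [July 12, July 25] → overlapped-by → candidate.
beta [July 10, July 18] → overlaps → candidate.
delta [July 13, July 19] → during → candidate.
eta [July 11, July 13] → starts → candidate.
gamma [July 18, July 20] → during → candidate.
iota [July 1, July 11] → meets → excluded.
kappa [July 6, July 10] → before → excluded.
mu [July 3, July 6] → before → excluded.
theta [July 9, July 20] → overlaps → candidate.
Among candidates, earliest start is July 9 → theta.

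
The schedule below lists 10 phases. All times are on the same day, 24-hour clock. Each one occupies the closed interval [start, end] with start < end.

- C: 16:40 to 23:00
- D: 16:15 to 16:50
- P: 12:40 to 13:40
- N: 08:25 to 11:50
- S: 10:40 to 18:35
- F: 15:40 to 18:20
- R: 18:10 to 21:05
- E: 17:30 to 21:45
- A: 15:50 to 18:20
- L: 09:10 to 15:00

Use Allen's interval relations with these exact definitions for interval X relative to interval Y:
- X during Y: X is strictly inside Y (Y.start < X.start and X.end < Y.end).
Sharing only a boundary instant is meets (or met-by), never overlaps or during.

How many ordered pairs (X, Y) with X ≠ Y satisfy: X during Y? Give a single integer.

Checking all 90 ordered pairs for relation 'during'; matching pairs in alphabetical order:
(A, S): A during S ✓
(D, A): D during A ✓
(D, F): D during F ✓
(D, S): D during S ✓
(E, C): E during C ✓
(F, S): F during S ✓
(P, L): P during L ✓
(P, S): P during S ✓
(R, C): R during C ✓
(R, E): R during E ✓
Count: 10.

10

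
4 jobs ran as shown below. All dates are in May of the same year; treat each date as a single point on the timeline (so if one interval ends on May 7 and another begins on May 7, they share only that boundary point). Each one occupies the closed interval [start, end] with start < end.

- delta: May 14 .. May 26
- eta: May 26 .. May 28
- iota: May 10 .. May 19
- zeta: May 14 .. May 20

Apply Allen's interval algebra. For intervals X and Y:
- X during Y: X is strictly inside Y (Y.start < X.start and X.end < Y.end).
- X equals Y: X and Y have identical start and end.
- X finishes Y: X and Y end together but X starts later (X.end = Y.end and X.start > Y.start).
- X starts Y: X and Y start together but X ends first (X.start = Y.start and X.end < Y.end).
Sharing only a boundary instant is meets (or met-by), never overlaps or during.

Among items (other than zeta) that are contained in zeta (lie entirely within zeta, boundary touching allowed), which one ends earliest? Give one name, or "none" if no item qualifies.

Target zeta = [May 14, May 20].
delta [May 14, May 26] → started-by → excluded.
eta [May 26, May 28] → after → excluded.
iota [May 10, May 19] → overlaps → excluded.
No candidates → none.

none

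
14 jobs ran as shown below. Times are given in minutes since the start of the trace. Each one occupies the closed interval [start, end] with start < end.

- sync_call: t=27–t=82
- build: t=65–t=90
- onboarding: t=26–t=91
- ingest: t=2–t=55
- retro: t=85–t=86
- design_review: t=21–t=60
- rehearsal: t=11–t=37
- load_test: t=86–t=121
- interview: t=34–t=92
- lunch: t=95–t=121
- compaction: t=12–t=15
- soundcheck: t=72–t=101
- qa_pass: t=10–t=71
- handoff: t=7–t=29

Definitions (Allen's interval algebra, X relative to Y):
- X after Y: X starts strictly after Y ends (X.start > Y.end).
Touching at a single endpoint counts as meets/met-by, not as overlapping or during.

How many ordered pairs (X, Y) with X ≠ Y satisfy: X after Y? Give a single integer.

Checking all 182 ordered pairs for relation 'after'; matching pairs in alphabetical order:
(build, compaction): build after compaction ✓
(build, design_review): build after design_review ✓
(build, handoff): build after handoff ✓
(build, ingest): build after ingest ✓
(build, rehearsal): build after rehearsal ✓
(design_review, compaction): design_review after compaction ✓
(interview, compaction): interview after compaction ✓
(interview, handoff): interview after handoff ✓
(load_test, compaction): load_test after compaction ✓
(load_test, design_review): load_test after design_review ✓
(load_test, handoff): load_test after handoff ✓
(load_test, ingest): load_test after ingest ✓
(load_test, qa_pass): load_test after qa_pass ✓
(load_test, rehearsal): load_test after rehearsal ✓
(load_test, sync_call): load_test after sync_call ✓
(lunch, build): lunch after build ✓
(lunch, compaction): lunch after compaction ✓
(lunch, design_review): lunch after design_review ✓
(lunch, handoff): lunch after handoff ✓
(lunch, ingest): lunch after ingest ✓
(lunch, interview): lunch after interview ✓
(lunch, onboarding): lunch after onboarding ✓
(lunch, qa_pass): lunch after qa_pass ✓
(lunch, rehearsal): lunch after rehearsal ✓
... plus 17 further pairs not listed.
Count: 41.

41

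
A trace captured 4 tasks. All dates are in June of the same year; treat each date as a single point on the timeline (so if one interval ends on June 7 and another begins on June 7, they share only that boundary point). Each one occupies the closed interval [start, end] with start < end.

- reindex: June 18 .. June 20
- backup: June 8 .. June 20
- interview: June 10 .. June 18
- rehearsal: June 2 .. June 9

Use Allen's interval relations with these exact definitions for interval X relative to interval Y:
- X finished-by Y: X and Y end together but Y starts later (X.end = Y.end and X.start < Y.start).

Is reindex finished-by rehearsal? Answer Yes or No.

No

reindex = [June 18, June 20], rehearsal = [June 2, June 9].
Actual relation of reindex to rehearsal: after.
Asked whether 'finished-by' holds → No.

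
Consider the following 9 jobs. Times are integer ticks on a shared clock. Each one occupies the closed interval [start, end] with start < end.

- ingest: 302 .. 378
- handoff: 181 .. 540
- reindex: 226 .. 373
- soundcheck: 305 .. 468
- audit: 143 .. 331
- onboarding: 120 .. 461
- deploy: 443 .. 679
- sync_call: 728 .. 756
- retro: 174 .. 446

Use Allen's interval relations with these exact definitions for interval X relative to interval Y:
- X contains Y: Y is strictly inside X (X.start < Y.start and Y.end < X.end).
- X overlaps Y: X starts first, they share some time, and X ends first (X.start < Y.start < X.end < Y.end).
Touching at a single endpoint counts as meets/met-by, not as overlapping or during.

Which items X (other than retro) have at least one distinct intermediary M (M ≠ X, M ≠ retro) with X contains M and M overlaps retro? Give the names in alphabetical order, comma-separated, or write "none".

onboarding

Target retro = [174, 446].
Intermediaries M with M overlaps retro: audit.
Via audit — items with X contains audit: onboarding.
Union: onboarding.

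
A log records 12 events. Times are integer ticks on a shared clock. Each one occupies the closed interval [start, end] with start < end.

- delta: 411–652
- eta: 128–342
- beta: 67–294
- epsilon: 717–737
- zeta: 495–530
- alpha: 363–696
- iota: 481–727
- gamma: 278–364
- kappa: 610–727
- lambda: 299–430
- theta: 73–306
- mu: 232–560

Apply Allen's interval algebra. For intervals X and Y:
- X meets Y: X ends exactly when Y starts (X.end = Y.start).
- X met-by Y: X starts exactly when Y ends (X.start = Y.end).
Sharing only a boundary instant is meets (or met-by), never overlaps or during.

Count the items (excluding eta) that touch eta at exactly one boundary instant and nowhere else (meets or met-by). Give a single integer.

Target eta = [128, 342].
alpha [363, 696] → after → no.
beta [67, 294] → overlaps → no.
delta [411, 652] → after → no.
epsilon [717, 737] → after → no.
gamma [278, 364] → overlapped-by → no.
iota [481, 727] → after → no.
kappa [610, 727] → after → no.
lambda [299, 430] → overlapped-by → no.
mu [232, 560] → overlapped-by → no.
theta [73, 306] → overlaps → no.
zeta [495, 530] → after → no.
Total: 0.

0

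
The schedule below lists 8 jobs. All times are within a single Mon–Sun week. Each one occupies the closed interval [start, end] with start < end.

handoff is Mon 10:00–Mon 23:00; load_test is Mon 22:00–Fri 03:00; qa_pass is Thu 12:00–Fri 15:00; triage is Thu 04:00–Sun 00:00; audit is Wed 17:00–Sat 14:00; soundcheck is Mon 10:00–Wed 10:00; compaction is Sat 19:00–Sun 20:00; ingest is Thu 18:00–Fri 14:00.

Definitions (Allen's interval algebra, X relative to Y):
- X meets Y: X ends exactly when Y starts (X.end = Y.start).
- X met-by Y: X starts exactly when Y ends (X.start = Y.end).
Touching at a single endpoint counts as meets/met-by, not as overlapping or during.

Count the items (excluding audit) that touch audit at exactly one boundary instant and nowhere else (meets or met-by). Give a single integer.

0

Target audit = [Wed 17:00, Sat 14:00].
compaction [Sat 19:00, Sun 20:00] → after → no.
handoff [Mon 10:00, Mon 23:00] → before → no.
ingest [Thu 18:00, Fri 14:00] → during → no.
load_test [Mon 22:00, Fri 03:00] → overlaps → no.
qa_pass [Thu 12:00, Fri 15:00] → during → no.
soundcheck [Mon 10:00, Wed 10:00] → before → no.
triage [Thu 04:00, Sun 00:00] → overlapped-by → no.
Total: 0.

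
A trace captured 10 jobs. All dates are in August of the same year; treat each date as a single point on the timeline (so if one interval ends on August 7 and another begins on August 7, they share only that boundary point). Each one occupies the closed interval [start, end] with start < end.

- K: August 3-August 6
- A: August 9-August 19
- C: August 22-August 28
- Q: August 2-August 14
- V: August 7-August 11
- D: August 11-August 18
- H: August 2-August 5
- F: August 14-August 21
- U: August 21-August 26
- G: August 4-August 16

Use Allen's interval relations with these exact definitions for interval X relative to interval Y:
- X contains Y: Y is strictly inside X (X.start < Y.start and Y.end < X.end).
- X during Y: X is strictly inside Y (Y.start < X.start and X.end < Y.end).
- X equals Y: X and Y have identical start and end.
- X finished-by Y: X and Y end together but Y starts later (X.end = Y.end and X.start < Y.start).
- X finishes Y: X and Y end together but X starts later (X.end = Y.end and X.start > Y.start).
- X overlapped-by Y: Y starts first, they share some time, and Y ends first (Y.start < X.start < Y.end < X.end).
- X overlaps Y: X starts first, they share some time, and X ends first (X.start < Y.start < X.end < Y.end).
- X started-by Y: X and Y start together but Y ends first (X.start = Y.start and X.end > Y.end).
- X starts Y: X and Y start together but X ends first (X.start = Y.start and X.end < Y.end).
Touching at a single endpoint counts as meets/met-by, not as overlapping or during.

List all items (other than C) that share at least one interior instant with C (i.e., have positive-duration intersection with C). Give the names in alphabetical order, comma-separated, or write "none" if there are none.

Target C = [August 22, August 28].
A [August 9, August 19] → before → no.
D [August 11, August 18] → before → no.
F [August 14, August 21] → before → no.
G [August 4, August 16] → before → no.
H [August 2, August 5] → before → no.
K [August 3, August 6] → before → no.
Q [August 2, August 14] → before → no.
U [August 21, August 26] → overlaps → yes.
V [August 7, August 11] → before → no.
Result: U.

U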